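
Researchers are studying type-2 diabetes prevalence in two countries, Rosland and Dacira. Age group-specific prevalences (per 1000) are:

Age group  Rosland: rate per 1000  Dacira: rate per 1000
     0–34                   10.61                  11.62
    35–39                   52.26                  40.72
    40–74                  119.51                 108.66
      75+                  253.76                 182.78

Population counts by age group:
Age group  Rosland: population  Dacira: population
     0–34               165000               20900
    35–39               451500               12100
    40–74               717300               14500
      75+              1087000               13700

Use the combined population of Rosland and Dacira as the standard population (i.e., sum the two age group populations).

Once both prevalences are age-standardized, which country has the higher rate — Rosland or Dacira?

Rosland

Combined standard total = 2482000; weights = 0.0749, 0.1868, 0.2948, 0.4435.
Rosland: 0.0749×10.61 + 0.1868×52.26 + 0.2948×119.51 + 0.4435×253.76 = 158.3284 per 1000.
Dacira: 0.0749×11.62 + 0.1868×40.72 + 0.2948×108.66 + 0.4435×182.78 = 121.5718 per 1000.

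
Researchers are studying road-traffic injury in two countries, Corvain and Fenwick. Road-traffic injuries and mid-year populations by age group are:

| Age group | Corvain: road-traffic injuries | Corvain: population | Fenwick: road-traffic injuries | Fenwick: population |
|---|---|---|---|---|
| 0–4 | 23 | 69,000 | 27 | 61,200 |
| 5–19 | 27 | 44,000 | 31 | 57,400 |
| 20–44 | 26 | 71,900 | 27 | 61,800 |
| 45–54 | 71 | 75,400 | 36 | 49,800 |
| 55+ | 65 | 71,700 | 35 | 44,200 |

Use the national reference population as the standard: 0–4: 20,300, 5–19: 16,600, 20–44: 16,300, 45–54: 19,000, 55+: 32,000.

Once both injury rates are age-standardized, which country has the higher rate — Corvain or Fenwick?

Age-specific rates per 100,000 for Corvain: 33.33, 61.36, 36.16, 94.16, 90.66.
For Fenwick: 44.12, 54.01, 43.69, 72.29, 79.19.
Standard total = 104,200; weights = 0.1948, 0.1593, 0.1564, 0.1823, 0.3071.
Corvain: 0.1948×33.33 + 0.1593×61.36 + 0.1564×36.16 + 0.1823×94.16 + 0.3071×90.66 = 66.9370 per 100,000.
Fenwick: 0.1948×44.12 + 0.1593×54.01 + 0.1564×43.69 + 0.1823×72.29 + 0.3071×79.19 = 61.5323 per 100,000.

Corvain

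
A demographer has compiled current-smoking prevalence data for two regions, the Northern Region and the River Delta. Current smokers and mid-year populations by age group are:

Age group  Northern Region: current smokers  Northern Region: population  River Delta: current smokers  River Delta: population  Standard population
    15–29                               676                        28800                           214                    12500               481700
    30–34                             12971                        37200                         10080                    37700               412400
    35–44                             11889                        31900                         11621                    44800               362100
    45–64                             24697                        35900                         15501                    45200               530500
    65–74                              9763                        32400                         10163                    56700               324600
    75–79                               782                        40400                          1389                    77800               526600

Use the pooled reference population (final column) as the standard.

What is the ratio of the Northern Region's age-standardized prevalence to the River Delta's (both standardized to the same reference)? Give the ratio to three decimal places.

1.652

Age-specific rates per 1000 for the Northern Region: 23.472, 348.683, 372.696, 687.939, 301.327, 19.356.
For the River Delta: 17.120, 267.374, 259.397, 342.942, 179.242, 17.853.
Standard total = 2637900; weights = 0.1826, 0.1563, 0.1373, 0.2011, 0.1231, 0.1996.
The Northern Region: 0.1826×23.472 + 0.1563×348.683 + 0.1373×372.696 + 0.2011×687.939 + 0.1231×301.327 + 0.1996×19.356 = 289.2498 per 1000.
The River Delta: 0.1826×17.120 + 0.1563×267.374 + 0.1373×259.397 + 0.2011×342.942 + 0.1231×179.242 + 0.1996×17.853 = 175.1219 per 1000.
Ratio = 289.2498 ÷ 175.1219 = 1.65171.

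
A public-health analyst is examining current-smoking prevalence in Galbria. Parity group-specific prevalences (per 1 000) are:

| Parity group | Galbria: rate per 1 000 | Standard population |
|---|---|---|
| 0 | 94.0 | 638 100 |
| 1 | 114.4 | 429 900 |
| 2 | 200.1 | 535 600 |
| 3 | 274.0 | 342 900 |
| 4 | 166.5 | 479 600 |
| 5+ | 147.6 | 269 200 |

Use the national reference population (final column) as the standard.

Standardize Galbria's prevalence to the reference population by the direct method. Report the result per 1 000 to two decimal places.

159.49

Standard total = 2 695 300; weights = 0.2367, 0.1595, 0.1987, 0.1272, 0.1779, 0.0999.
Standardized rate: 0.2367×94.0 + 0.1595×114.4 + 0.1987×200.1 + 0.1272×274.0 + 0.1779×166.5 + 0.0999×147.6 = 159.4915 per 1 000.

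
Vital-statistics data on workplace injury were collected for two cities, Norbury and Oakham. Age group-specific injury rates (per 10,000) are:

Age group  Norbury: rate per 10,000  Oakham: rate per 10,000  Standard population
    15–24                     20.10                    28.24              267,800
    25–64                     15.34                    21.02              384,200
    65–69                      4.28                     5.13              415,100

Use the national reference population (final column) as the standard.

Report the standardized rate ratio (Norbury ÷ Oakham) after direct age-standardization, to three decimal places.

Standard total = 1,067,100; weights = 0.2510, 0.3600, 0.3890.
Norbury: 0.2510×20.10 + 0.3600×15.34 + 0.3890×4.28 = 12.2323 per 10,000.
Oakham: 0.2510×28.24 + 0.3600×21.02 + 0.3890×5.13 = 16.6508 per 10,000.
Ratio = 12.2323 ÷ 16.6508 = 0.73464.

0.735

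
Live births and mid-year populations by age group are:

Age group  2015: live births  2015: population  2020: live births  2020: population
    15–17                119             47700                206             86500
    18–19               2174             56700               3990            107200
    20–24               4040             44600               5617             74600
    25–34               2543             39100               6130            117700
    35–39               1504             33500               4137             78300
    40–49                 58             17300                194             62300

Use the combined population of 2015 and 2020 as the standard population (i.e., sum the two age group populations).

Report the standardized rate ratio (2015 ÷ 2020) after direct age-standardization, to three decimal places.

Age-specific rates per 1000 for 2015: 2.495, 38.342, 90.583, 65.038, 44.896, 3.353.
For 2020: 2.382, 37.220, 75.295, 52.082, 52.835, 3.114.
Combined standard total = 765500; weights = 0.1753, 0.2141, 0.1557, 0.2048, 0.1460, 0.1040.
2015: 0.1753×2.495 + 0.2141×38.342 + 0.1557×90.583 + 0.2048×65.038 + 0.1460×44.896 + 0.1040×3.353 = 42.9794 per 1000.
2020: 0.1753×2.382 + 0.2141×37.220 + 0.1557×75.295 + 0.2048×52.082 + 0.1460×52.835 + 0.1040×3.114 = 38.8196 per 1000.
Ratio = 42.9794 ÷ 38.8196 = 1.10716.

1.107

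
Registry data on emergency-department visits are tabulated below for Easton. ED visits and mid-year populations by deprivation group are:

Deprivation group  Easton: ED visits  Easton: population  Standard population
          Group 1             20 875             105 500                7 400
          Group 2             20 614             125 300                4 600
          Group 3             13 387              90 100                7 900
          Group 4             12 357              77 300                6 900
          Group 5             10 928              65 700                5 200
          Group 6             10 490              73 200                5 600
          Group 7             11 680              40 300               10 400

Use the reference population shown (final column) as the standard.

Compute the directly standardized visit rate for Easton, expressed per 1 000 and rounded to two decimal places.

Deprivation-specific rates per 1 000 for Easton: 197.867, 164.517, 148.579, 159.858, 166.332, 143.306, 289.826.
Standard total = 48 000; weights = 0.1542, 0.0958, 0.1646, 0.1437, 0.1083, 0.1167, 0.2167.
Standardized rate: 0.1542×197.867 + 0.0958×164.517 + 0.1646×148.579 + 0.1437×159.858 + 0.1083×166.332 + 0.1167×143.306 + 0.2167×289.826 = 191.2380 per 1 000.

191.24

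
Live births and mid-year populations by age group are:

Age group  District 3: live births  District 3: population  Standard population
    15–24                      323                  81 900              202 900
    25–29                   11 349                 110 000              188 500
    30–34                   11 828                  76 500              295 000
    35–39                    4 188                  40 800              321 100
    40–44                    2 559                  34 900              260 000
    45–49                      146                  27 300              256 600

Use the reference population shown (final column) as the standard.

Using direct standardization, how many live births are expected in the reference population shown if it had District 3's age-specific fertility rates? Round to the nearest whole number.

Age-specific rates per 1 000 for District 3: 3.944, 103.173, 154.614, 102.647, 73.324, 5.348.
Expected live births = Σ (standard pop × age-specific rate ÷ 1 000)
= 202 900×3.944/1 000 + 188 500×103.173/1 000 + 295 000×154.614/1 000 + 321 100×102.647/1 000 + 260 000×73.324/1 000 + 256 600×5.348/1 000
= 800.20 + 19448.06 + 45611.24 + 32959.97 + 19064.18 + 1372.29 = 119255.95.

119256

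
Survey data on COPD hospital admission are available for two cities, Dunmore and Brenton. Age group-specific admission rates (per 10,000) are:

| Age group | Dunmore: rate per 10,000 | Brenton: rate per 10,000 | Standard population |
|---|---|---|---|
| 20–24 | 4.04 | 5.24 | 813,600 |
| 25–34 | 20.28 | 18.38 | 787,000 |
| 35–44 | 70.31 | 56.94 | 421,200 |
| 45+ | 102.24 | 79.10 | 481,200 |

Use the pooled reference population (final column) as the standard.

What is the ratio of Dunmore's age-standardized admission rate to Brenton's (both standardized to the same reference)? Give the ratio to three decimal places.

1.214

Standard total = 2,503,000; weights = 0.3250, 0.3144, 0.1683, 0.1922.
Dunmore: 0.3250×4.04 + 0.3144×20.28 + 0.1683×70.31 + 0.1922×102.24 = 39.1769 per 10,000.
Brenton: 0.3250×5.24 + 0.3144×18.38 + 0.1683×56.94 + 0.1922×79.10 = 32.2710 per 10,000.
Ratio = 39.1769 ÷ 32.2710 = 1.21400.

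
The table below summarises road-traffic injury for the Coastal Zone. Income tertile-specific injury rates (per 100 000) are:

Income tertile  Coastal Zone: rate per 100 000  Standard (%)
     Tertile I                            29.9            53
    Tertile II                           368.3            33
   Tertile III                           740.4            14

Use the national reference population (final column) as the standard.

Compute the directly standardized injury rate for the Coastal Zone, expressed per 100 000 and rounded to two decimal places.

Standard weights: 0.53, 0.33, 0.14.
Standardized rate: 0.5300×29.9 + 0.3300×368.3 + 0.1400×740.4 = 241.0420 per 100 000.

241.04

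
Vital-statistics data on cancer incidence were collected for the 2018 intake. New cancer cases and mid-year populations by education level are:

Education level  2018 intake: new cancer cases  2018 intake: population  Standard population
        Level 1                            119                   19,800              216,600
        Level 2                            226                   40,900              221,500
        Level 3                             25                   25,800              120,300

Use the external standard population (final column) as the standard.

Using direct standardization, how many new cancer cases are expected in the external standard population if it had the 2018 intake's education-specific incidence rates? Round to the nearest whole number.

2642

Education-specific rates per 100,000 for the 2018 intake: 601.01, 552.57, 96.90.
Expected new cancer cases = Σ (standard pop × education-specific rate ÷ 100,000)
= 216,600×601.01/100,000 + 221,500×552.57/100,000 + 120,300×96.90/100,000
= 1301.79 + 1223.94 + 116.57 = 2642.29.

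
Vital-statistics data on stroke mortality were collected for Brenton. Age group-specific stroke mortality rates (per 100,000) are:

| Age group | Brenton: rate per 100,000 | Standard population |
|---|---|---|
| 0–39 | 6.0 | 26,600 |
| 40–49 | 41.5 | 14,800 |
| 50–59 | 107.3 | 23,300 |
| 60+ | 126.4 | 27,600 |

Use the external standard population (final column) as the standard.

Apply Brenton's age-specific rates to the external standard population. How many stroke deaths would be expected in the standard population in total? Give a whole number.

Expected stroke deaths = Σ (standard pop × age-specific rate ÷ 100,000)
= 26,600×6.0/100,000 + 14,800×41.5/100,000 + 23,300×107.3/100,000 + 27,600×126.4/100,000
= 1.60 + 6.14 + 25.00 + 34.89 = 67.63.

68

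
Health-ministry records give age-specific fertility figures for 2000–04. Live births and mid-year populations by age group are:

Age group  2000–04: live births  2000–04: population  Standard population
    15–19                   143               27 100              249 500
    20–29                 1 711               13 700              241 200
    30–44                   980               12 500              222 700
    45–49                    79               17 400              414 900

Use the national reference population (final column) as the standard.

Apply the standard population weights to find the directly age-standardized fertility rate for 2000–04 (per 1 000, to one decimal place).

45.0

Age-specific rates per 1 000 for 2000–04: 5.277, 124.891, 78.400, 4.540.
Standard total = 1 128 300; weights = 0.2211, 0.2138, 0.1974, 0.3677.
Standardized rate: 0.2211×5.277 + 0.2138×124.891 + 0.1974×78.400 + 0.3677×4.540 = 45.0089 per 1 000.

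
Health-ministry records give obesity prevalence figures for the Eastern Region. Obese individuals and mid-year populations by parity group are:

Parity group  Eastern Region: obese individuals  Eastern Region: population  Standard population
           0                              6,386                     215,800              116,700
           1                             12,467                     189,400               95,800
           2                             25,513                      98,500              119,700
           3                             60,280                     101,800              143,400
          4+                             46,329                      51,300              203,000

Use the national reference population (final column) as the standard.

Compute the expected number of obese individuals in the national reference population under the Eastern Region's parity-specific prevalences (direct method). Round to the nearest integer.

309006

Parity-specific rates per 1,000 for the Eastern Region: 29.592, 65.824, 259.015, 592.141, 903.099.
Expected obese individuals = Σ (standard pop × parity-specific rate ÷ 1,000)
= 116,700×29.592/1,000 + 95,800×65.824/1,000 + 119,700×259.015/1,000 + 143,400×592.141/1,000 + 203,000×903.099/1,000
= 3453.41 + 6305.91 + 31004.12 + 84913.08 + 183329.18 = 309005.71.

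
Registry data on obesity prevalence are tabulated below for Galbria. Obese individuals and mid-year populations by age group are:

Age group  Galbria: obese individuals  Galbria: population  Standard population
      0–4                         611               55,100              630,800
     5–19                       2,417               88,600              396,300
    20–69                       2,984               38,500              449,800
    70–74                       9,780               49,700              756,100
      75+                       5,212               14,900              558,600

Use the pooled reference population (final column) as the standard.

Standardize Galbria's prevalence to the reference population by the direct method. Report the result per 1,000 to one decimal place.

142.2

Age-specific rates per 1,000 for Galbria: 11.089, 27.280, 77.506, 196.781, 349.799.
Standard total = 2,791,600; weights = 0.2260, 0.1420, 0.1611, 0.2708, 0.2001.
Standardized rate: 0.2260×11.089 + 0.1420×27.280 + 0.1611×77.506 + 0.2708×196.781 + 0.2001×349.799 = 142.1592 per 1,000.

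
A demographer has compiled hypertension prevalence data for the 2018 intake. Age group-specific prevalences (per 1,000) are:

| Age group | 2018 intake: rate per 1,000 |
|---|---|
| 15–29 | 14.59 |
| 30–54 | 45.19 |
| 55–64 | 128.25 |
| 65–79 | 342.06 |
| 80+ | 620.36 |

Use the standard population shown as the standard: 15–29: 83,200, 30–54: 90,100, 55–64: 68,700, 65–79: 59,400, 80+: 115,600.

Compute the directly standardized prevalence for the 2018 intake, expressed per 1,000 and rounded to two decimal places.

Standard total = 417,000; weights = 0.1995, 0.2161, 0.1647, 0.1424, 0.2772.
Standardized rate: 0.1995×14.59 + 0.2161×45.19 + 0.1647×128.25 + 0.1424×342.06 + 0.2772×620.36 = 254.5042 per 1,000.

254.50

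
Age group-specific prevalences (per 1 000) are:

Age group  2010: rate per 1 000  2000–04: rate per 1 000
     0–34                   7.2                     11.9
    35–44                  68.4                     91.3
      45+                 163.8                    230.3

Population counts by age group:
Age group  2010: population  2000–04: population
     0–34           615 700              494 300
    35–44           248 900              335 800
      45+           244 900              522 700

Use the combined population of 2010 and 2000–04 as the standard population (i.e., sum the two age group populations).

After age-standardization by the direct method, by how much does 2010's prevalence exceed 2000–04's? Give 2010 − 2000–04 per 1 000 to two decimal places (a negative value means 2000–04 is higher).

Combined standard total = 2 462 300; weights = 0.4508, 0.2375, 0.3117.
2010: 0.4508×7.2 + 0.2375×68.4 + 0.3117×163.8 = 70.5513 per 1 000.
2000–04: 0.4508×11.9 + 0.2375×91.3 + 0.3117×230.3 = 98.8386 per 1 000.
Difference = 70.5513 − 98.8386 = -28.2874.

-28.29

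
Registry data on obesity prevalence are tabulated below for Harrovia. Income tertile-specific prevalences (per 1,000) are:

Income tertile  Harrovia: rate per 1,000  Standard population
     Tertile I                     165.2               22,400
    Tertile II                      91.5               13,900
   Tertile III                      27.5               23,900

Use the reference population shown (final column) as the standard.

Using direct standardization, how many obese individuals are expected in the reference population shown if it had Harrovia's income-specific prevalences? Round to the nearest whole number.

Expected obese individuals = Σ (standard pop × income-specific rate ÷ 1,000)
= 22,400×165.2/1,000 + 13,900×91.5/1,000 + 23,900×27.5/1,000
= 3700.48 + 1271.85 + 657.25 = 5629.58.

5630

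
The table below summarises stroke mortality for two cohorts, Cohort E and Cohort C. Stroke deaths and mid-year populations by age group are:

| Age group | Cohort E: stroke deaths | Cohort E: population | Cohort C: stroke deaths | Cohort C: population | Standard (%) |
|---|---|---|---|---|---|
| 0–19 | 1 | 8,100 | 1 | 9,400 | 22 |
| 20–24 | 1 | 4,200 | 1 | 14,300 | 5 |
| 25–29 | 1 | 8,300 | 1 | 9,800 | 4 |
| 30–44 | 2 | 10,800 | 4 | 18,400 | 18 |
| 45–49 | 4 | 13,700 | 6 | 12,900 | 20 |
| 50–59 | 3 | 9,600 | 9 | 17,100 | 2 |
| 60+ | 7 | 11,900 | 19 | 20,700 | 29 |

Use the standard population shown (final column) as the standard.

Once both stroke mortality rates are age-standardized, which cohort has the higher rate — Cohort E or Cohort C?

Cohort C

Age-specific rates per 100,000 for Cohort E: 12.35, 23.81, 12.05, 18.52, 29.20, 31.25, 58.82.
For Cohort C: 10.64, 6.99, 10.20, 21.74, 46.51, 52.63, 91.79.
Standard weights: 0.22, 0.05, 0.04, 0.18, 0.20, 0.02, 0.29.
Cohort E: 0.2200×12.35 + 0.0500×23.81 + 0.0400×12.05 + 0.1800×18.52 + 0.2000×29.20 + 0.0200×31.25 + 0.2900×58.82 = 31.2450 per 100,000.
Cohort C: 0.2200×10.64 + 0.0500×6.99 + 0.0400×10.20 + 0.1800×21.74 + 0.2000×46.51 + 0.0200×52.63 + 0.2900×91.79 = 43.9846 per 100,000.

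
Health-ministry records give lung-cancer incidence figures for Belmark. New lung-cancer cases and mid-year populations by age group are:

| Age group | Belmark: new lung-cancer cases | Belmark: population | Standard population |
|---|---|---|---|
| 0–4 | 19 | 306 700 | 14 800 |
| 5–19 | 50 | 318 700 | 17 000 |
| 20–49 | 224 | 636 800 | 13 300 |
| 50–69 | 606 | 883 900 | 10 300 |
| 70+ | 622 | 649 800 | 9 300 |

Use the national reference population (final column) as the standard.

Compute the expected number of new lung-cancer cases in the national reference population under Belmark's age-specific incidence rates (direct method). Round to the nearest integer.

24

Age-specific rates per 100 000 for Belmark: 6.19, 15.69, 35.18, 68.56, 95.72.
Expected new lung-cancer cases = Σ (standard pop × age-specific rate ÷ 100 000)
= 14 800×6.19/100 000 + 17 000×15.69/100 000 + 13 300×35.18/100 000 + 10 300×68.56/100 000 + 9 300×95.72/100 000
= 0.92 + 2.67 + 4.68 + 7.06 + 8.90 = 24.23.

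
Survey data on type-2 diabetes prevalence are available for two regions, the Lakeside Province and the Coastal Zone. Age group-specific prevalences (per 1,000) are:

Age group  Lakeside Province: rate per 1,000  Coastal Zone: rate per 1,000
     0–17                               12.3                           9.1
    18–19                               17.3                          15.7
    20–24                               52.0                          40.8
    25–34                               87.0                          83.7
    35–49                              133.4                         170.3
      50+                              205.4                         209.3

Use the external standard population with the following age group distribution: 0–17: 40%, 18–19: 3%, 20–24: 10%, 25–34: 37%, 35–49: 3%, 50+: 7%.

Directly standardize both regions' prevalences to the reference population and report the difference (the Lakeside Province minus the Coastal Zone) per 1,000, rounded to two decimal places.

2.29

Standard weights: 0.40, 0.03, 0.10, 0.37, 0.03, 0.07.
The Lakeside Province: 0.4000×12.3 + 0.0300×17.3 + 0.1000×52.0 + 0.3700×87.0 + 0.0300×133.4 + 0.0700×205.4 = 61.2090 per 1,000.
The Coastal Zone: 0.4000×9.1 + 0.0300×15.7 + 0.1000×40.8 + 0.3700×83.7 + 0.0300×170.3 + 0.0700×209.3 = 58.9200 per 1,000.
Difference = 61.2090 − 58.9200 = 2.2890.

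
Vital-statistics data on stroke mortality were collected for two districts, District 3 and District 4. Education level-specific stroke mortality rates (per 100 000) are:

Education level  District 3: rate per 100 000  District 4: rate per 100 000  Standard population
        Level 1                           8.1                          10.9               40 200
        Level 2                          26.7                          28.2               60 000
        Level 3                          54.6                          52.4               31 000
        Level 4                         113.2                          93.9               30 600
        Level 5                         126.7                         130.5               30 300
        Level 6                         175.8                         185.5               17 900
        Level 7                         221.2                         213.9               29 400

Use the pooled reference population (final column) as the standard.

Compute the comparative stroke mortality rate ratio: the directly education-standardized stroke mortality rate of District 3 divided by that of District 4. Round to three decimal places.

1.019

Standard total = 239 400; weights = 0.1679, 0.2506, 0.1295, 0.1278, 0.1266, 0.0748, 0.1228.
District 3: 0.1679×8.1 + 0.2506×26.7 + 0.1295×54.6 + 0.1278×113.2 + 0.1266×126.7 + 0.0748×175.8 + 0.1228×221.2 = 85.9367 per 100 000.
District 4: 0.1679×10.9 + 0.2506×28.2 + 0.1295×52.4 + 0.1278×93.9 + 0.1266×130.5 + 0.0748×185.5 + 0.1228×213.9 = 84.3408 per 100 000.
Ratio = 85.9367 ÷ 84.3408 = 1.01892.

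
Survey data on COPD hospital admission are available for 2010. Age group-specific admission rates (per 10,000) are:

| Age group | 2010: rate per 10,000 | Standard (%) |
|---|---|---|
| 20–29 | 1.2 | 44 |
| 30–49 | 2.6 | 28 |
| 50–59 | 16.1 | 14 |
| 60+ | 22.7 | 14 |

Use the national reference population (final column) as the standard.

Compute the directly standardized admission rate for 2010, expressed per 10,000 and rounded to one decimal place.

Standard weights: 0.44, 0.28, 0.14, 0.14.
Standardized rate: 0.4400×1.2 + 0.2800×2.6 + 0.1400×16.1 + 0.1400×22.7 = 6.6880 per 10,000.

6.7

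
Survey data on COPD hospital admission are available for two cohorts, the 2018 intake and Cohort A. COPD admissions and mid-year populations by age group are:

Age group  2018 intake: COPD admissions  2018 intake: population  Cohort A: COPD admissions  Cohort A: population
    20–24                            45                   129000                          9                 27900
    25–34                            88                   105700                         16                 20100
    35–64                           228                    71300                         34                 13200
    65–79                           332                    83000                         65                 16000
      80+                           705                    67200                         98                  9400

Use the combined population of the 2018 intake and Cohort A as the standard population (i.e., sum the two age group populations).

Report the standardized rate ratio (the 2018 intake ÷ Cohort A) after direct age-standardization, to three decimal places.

1.038

Age-specific rates per 10000 for the 2018 intake: 3.49, 8.33, 31.98, 40.00, 104.91.
For Cohort A: 3.23, 7.96, 25.76, 40.62, 104.26.
Combined standard total = 542800; weights = 0.2891, 0.2318, 0.1557, 0.1824, 0.1411.
The 2018 intake: 0.2891×3.49 + 0.2318×8.33 + 0.1557×31.98 + 0.1824×40.00 + 0.1411×104.91 = 30.0165 per 10000.
Cohort A: 0.2891×3.23 + 0.2318×7.96 + 0.1557×25.76 + 0.1824×40.62 + 0.1411×104.26 = 28.9091 per 10000.
Ratio = 30.0165 ÷ 28.9091 = 1.03830.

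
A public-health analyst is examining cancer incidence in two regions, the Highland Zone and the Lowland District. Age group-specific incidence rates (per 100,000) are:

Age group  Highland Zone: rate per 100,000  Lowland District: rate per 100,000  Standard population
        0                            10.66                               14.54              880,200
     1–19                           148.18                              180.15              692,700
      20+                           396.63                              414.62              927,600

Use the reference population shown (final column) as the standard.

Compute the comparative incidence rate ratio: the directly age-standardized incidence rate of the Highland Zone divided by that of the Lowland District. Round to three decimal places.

Standard total = 2,500,500; weights = 0.3520, 0.2770, 0.3710.
The Highland Zone: 0.3520×10.66 + 0.2770×148.18 + 0.3710×396.63 = 191.9381 per 100,000.
The Lowland District: 0.3520×14.54 + 0.2770×180.15 + 0.3710×414.62 = 208.8340 per 100,000.
Ratio = 191.9381 ÷ 208.8340 = 0.91909.

0.919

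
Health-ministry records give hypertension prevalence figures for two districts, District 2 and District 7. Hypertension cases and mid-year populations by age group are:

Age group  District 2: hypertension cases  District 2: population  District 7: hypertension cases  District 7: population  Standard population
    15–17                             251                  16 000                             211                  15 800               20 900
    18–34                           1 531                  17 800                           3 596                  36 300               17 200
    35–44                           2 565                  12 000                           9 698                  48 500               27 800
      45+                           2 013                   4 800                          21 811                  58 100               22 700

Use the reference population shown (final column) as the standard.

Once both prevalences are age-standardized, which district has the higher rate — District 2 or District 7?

District 2

Age-specific rates per 1 000 for District 2: 15.688, 86.011, 213.750, 419.375.
For District 7: 13.354, 99.063, 199.959, 375.404.
Standard total = 88 600; weights = 0.2359, 0.1941, 0.3138, 0.2562.
District 2: 0.2359×15.688 + 0.1941×86.011 + 0.3138×213.750 + 0.2562×419.375 = 194.9134 per 1 000.
District 7: 0.2359×13.354 + 0.1941×99.063 + 0.3138×199.959 + 0.2562×375.404 = 181.3040 per 1 000.
The crude rates (125.69 vs 222.53) would put District 7 higher, but that reflects its age composition; once standardized to a common age structure, District 2 has the higher underlying rate.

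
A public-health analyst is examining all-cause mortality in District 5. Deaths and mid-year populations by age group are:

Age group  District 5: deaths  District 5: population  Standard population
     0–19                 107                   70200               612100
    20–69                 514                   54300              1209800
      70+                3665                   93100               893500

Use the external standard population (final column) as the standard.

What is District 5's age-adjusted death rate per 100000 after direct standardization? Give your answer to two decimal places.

1751.44

Age-specific rates per 100000 for District 5: 152.42, 946.59, 3936.63.
Standard total = 2715400; weights = 0.2254, 0.4455, 0.3290.
Standardized rate: 0.2254×152.42 + 0.4455×946.59 + 0.3290×3936.63 = 1751.4407 per 100000.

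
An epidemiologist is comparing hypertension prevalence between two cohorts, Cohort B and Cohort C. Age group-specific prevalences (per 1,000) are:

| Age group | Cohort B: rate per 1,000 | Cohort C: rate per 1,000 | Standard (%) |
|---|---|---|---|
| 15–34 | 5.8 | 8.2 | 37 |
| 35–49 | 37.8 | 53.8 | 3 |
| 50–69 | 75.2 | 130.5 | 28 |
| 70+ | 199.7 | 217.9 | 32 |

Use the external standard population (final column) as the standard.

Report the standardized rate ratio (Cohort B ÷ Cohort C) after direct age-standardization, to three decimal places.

0.796

Standard weights: 0.37, 0.03, 0.28, 0.32.
Cohort B: 0.3700×5.8 + 0.0300×37.8 + 0.2800×75.2 + 0.3200×199.7 = 88.2400 per 1,000.
Cohort C: 0.3700×8.2 + 0.0300×53.8 + 0.2800×130.5 + 0.3200×217.9 = 110.9160 per 1,000.
Ratio = 88.2400 ÷ 110.9160 = 0.79556.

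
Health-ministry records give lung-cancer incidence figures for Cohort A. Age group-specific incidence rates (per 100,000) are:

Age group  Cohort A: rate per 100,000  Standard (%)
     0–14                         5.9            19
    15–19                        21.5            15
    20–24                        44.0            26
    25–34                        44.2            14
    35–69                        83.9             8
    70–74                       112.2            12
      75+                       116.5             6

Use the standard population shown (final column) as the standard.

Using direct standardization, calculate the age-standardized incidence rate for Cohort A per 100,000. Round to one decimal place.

49.1

Standard weights: 0.19, 0.15, 0.26, 0.14, 0.08, 0.12, 0.06.
Standardized rate: 0.1900×5.9 + 0.1500×21.5 + 0.2600×44.0 + 0.1400×44.2 + 0.0800×83.9 + 0.1200×112.2 + 0.0600×116.5 = 49.1400 per 100,000.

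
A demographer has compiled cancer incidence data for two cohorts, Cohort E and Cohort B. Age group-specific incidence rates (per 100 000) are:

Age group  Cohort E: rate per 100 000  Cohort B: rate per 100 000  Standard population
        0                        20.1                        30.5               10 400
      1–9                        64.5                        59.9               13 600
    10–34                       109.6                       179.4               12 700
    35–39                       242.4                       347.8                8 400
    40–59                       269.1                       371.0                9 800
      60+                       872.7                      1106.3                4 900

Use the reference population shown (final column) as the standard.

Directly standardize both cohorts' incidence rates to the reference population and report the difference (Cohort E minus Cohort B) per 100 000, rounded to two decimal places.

Standard total = 59 800; weights = 0.1739, 0.2274, 0.2124, 0.1405, 0.1639, 0.0819.
Cohort E: 0.1739×20.1 + 0.2274×64.5 + 0.2124×109.6 + 0.1405×242.4 + 0.1639×269.1 + 0.0819×872.7 = 191.0992 per 100 000.
Cohort B: 0.1739×30.5 + 0.2274×59.9 + 0.2124×179.4 + 0.1405×347.8 + 0.1639×371.0 + 0.0819×1106.3 = 257.3313 per 100 000.
Difference = 191.0992 − 257.3313 = -66.2321.

-66.23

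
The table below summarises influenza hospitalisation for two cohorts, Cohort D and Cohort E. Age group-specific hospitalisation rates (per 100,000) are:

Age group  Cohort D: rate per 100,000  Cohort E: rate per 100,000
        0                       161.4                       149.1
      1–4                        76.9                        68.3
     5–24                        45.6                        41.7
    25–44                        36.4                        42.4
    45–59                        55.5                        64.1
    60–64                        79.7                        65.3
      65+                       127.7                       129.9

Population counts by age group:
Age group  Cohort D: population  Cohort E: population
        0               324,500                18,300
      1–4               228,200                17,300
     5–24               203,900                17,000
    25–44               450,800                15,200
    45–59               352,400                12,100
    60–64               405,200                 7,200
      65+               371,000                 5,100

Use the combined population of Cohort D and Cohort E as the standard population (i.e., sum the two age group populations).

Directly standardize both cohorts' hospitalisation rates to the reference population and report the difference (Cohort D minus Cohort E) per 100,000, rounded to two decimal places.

Combined standard total = 2,428,200; weights = 0.1412, 0.1011, 0.0910, 0.1919, 0.1501, 0.1698, 0.1549.
Cohort D: 0.1412×161.4 + 0.1011×76.9 + 0.0910×45.6 + 0.1919×36.4 + 0.1501×55.5 + 0.1698×79.7 + 0.1549×127.7 = 83.3409 per 100,000.
Cohort E: 0.1412×149.1 + 0.1011×68.3 + 0.0910×41.7 + 0.1919×42.4 + 0.1501×64.1 + 0.1698×65.3 + 0.1549×129.9 = 80.7177 per 100,000.
Difference = 83.3409 − 80.7177 = 2.6232.

2.62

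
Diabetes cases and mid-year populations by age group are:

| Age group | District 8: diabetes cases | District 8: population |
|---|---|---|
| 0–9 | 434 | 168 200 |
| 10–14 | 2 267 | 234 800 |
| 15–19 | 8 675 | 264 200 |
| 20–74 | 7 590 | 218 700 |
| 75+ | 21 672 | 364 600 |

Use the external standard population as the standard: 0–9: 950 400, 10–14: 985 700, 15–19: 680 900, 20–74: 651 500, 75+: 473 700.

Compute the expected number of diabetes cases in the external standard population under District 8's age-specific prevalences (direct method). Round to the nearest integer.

85094

Age-specific rates per 1 000 for District 8: 2.580, 9.655, 32.835, 34.705, 59.440.
Expected diabetes cases = Σ (standard pop × age-specific rate ÷ 1 000)
= 950 400×2.580/1 000 + 985 700×9.655/1 000 + 680 900×32.835/1 000 + 651 500×34.705/1 000 + 473 700×59.440/1 000
= 2452.28 + 9516.96 + 22357.33 + 22610.36 + 28156.96 = 85093.89.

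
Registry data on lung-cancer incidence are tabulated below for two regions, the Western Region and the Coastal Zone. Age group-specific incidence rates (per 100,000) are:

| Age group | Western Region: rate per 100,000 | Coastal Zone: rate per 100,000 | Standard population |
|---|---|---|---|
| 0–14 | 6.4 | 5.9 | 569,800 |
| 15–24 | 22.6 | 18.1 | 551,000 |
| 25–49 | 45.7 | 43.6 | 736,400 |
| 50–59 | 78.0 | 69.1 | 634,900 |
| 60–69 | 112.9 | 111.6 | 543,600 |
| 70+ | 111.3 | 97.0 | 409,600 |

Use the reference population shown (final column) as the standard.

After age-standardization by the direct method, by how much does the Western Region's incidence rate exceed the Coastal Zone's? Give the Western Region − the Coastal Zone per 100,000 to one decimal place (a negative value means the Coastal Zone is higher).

4.8

Standard total = 3,445,300; weights = 0.1654, 0.1599, 0.2137, 0.1843, 0.1578, 0.1189.
The Western Region: 0.1654×6.4 + 0.1599×22.6 + 0.2137×45.7 + 0.1843×78.0 + 0.1578×112.9 + 0.1189×111.3 = 59.8601 per 100,000.
The Coastal Zone: 0.1654×5.9 + 0.1599×18.1 + 0.2137×43.6 + 0.1843×69.1 + 0.1578×111.6 + 0.1189×97.0 = 55.0636 per 100,000.
Difference = 59.8601 − 55.0636 = 4.7965.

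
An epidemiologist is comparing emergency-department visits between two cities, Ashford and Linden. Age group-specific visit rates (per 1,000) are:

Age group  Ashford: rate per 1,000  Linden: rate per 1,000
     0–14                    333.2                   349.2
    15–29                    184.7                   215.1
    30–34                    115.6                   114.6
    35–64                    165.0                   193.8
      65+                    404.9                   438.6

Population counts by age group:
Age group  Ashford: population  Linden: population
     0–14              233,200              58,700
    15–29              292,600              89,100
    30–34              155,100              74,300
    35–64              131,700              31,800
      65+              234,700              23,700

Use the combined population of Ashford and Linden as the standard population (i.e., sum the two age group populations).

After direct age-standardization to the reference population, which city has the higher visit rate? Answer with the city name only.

Linden

Combined standard total = 1,324,900; weights = 0.2203, 0.2881, 0.1731, 0.1234, 0.1950.
Ashford: 0.2203×333.2 + 0.2881×184.7 + 0.1731×115.6 + 0.1234×165.0 + 0.1950×404.9 = 245.9683 per 1,000.
Linden: 0.2203×349.2 + 0.2881×215.1 + 0.1731×114.6 + 0.1234×193.8 + 0.1950×438.6 = 268.2051 per 1,000.
The crude rates (254.40 vs 233.20) would put Ashford higher, but that reflects its age composition; once standardized to a common age structure, Linden has the higher underlying rate.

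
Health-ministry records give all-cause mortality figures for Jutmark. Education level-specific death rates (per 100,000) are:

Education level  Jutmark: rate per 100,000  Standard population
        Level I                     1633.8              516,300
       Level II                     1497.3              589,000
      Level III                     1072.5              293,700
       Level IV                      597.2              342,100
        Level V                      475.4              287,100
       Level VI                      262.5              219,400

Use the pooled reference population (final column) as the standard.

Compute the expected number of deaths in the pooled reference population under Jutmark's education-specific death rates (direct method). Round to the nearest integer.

24388

Expected deaths = Σ (standard pop × education-specific rate ÷ 100,000)
= 516,300×1633.8/100,000 + 589,000×1497.3/100,000 + 293,700×1072.5/100,000 + 342,100×597.2/100,000 + 287,100×475.4/100,000 + 219,400×262.5/100,000
= 8435.31 + 8819.10 + 3149.93 + 2043.02 + 1364.87 + 575.92 = 24388.16.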